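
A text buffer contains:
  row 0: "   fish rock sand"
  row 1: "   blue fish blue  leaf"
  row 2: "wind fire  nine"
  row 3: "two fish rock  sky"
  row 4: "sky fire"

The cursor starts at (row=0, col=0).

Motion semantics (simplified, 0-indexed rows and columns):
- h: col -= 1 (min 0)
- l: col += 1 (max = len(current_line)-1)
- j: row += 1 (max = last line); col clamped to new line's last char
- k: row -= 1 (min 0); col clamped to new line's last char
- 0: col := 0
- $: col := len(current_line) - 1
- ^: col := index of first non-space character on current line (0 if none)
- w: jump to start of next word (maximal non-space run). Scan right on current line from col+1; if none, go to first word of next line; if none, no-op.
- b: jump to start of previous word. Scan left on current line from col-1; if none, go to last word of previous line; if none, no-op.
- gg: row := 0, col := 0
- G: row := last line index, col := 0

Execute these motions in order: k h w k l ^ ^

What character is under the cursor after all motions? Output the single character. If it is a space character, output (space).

Answer: f

Derivation:
After 1 (k): row=0 col=0 char='_'
After 2 (h): row=0 col=0 char='_'
After 3 (w): row=0 col=3 char='f'
After 4 (k): row=0 col=3 char='f'
After 5 (l): row=0 col=4 char='i'
After 6 (^): row=0 col=3 char='f'
After 7 (^): row=0 col=3 char='f'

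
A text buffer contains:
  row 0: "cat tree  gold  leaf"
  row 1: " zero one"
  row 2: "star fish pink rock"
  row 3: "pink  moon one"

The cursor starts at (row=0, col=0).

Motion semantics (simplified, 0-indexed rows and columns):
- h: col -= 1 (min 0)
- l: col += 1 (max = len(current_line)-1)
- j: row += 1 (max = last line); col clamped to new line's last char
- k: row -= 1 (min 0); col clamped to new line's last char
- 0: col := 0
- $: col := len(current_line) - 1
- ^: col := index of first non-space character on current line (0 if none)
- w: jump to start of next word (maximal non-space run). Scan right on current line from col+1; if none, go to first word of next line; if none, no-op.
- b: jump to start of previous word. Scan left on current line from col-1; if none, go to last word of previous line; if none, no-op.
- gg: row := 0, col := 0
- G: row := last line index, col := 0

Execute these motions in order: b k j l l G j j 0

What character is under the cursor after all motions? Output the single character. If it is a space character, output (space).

Answer: p

Derivation:
After 1 (b): row=0 col=0 char='c'
After 2 (k): row=0 col=0 char='c'
After 3 (j): row=1 col=0 char='_'
After 4 (l): row=1 col=1 char='z'
After 5 (l): row=1 col=2 char='e'
After 6 (G): row=3 col=0 char='p'
After 7 (j): row=3 col=0 char='p'
After 8 (j): row=3 col=0 char='p'
After 9 (0): row=3 col=0 char='p'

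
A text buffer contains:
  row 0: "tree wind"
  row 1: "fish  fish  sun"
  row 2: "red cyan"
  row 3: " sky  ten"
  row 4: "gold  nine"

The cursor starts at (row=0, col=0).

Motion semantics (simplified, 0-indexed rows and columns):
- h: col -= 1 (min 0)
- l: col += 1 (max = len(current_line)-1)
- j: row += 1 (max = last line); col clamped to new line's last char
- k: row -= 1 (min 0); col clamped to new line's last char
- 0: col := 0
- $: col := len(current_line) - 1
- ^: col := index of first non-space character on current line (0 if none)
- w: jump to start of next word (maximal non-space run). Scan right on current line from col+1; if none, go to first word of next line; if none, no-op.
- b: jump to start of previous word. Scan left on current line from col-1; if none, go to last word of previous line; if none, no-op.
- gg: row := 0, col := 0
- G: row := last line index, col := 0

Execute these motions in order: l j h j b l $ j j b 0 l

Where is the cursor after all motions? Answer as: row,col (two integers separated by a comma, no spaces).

After 1 (l): row=0 col=1 char='r'
After 2 (j): row=1 col=1 char='i'
After 3 (h): row=1 col=0 char='f'
After 4 (j): row=2 col=0 char='r'
After 5 (b): row=1 col=12 char='s'
After 6 (l): row=1 col=13 char='u'
After 7 ($): row=1 col=14 char='n'
After 8 (j): row=2 col=7 char='n'
After 9 (j): row=3 col=7 char='e'
After 10 (b): row=3 col=6 char='t'
After 11 (0): row=3 col=0 char='_'
After 12 (l): row=3 col=1 char='s'

Answer: 3,1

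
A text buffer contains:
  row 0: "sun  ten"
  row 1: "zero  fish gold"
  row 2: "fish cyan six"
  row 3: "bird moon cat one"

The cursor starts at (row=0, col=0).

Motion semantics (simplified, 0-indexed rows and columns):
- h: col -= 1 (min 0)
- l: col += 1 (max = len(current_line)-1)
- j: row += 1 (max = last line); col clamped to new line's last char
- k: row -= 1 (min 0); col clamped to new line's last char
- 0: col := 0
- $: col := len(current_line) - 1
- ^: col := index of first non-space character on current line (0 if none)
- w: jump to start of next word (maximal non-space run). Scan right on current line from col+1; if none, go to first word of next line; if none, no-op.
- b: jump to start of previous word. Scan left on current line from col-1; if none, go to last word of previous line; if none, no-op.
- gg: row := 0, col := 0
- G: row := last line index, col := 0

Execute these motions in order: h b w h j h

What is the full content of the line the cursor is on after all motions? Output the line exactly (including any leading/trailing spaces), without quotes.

After 1 (h): row=0 col=0 char='s'
After 2 (b): row=0 col=0 char='s'
After 3 (w): row=0 col=5 char='t'
After 4 (h): row=0 col=4 char='_'
After 5 (j): row=1 col=4 char='_'
After 6 (h): row=1 col=3 char='o'

Answer: zero  fish gold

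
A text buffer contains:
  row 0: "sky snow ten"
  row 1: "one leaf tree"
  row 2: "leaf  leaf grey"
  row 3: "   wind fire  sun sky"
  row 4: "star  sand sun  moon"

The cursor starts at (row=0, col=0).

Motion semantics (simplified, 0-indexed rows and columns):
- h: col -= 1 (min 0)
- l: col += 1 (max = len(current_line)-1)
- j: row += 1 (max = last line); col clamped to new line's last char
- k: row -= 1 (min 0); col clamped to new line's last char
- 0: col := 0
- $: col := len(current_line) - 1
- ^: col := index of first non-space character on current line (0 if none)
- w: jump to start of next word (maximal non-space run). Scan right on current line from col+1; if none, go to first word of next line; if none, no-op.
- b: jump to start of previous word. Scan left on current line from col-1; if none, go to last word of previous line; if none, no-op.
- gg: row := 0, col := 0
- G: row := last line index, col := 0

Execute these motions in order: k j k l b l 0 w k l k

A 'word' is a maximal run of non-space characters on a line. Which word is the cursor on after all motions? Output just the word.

Answer: snow

Derivation:
After 1 (k): row=0 col=0 char='s'
After 2 (j): row=1 col=0 char='o'
After 3 (k): row=0 col=0 char='s'
After 4 (l): row=0 col=1 char='k'
After 5 (b): row=0 col=0 char='s'
After 6 (l): row=0 col=1 char='k'
After 7 (0): row=0 col=0 char='s'
After 8 (w): row=0 col=4 char='s'
After 9 (k): row=0 col=4 char='s'
After 10 (l): row=0 col=5 char='n'
After 11 (k): row=0 col=5 char='n'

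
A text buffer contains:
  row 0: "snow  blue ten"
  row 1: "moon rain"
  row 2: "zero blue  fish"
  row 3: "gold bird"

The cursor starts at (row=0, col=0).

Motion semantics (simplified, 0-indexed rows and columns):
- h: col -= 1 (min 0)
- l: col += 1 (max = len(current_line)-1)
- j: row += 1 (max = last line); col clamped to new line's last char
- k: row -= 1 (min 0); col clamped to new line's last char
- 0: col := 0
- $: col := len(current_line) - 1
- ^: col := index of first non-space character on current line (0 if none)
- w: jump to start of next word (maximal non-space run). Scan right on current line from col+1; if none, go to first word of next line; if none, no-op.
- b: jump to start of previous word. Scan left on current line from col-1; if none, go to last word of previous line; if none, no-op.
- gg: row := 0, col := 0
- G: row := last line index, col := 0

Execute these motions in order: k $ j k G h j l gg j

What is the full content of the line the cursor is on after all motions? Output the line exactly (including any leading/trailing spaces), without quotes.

Answer: moon rain

Derivation:
After 1 (k): row=0 col=0 char='s'
After 2 ($): row=0 col=13 char='n'
After 3 (j): row=1 col=8 char='n'
After 4 (k): row=0 col=8 char='u'
After 5 (G): row=3 col=0 char='g'
After 6 (h): row=3 col=0 char='g'
After 7 (j): row=3 col=0 char='g'
After 8 (l): row=3 col=1 char='o'
After 9 (gg): row=0 col=0 char='s'
After 10 (j): row=1 col=0 char='m'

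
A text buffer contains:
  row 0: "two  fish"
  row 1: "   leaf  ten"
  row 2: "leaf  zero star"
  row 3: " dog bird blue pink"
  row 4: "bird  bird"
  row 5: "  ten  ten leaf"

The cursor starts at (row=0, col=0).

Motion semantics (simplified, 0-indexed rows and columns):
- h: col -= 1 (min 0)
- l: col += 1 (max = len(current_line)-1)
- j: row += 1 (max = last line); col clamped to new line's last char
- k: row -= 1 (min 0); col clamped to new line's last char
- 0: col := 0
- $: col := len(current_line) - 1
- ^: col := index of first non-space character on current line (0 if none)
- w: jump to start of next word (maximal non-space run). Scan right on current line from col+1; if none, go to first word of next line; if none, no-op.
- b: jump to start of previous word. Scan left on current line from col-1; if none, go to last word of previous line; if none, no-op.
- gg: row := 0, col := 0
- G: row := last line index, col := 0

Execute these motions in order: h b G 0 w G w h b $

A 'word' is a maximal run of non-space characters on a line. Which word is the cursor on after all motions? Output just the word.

After 1 (h): row=0 col=0 char='t'
After 2 (b): row=0 col=0 char='t'
After 3 (G): row=5 col=0 char='_'
After 4 (0): row=5 col=0 char='_'
After 5 (w): row=5 col=2 char='t'
After 6 (G): row=5 col=0 char='_'
After 7 (w): row=5 col=2 char='t'
After 8 (h): row=5 col=1 char='_'
After 9 (b): row=4 col=6 char='b'
After 10 ($): row=4 col=9 char='d'

Answer: bird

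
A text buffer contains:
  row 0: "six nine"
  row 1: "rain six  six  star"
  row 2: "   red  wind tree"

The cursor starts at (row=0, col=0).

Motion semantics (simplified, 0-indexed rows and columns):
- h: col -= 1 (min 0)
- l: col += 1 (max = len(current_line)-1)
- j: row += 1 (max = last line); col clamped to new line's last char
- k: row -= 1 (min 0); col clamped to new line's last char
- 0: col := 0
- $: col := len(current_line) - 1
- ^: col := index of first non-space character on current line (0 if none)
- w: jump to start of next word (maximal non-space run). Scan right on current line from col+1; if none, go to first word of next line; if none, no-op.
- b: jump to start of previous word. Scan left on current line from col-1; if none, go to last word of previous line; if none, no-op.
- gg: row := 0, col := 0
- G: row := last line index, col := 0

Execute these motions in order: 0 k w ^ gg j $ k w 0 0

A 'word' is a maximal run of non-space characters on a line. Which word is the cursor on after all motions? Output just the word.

After 1 (0): row=0 col=0 char='s'
After 2 (k): row=0 col=0 char='s'
After 3 (w): row=0 col=4 char='n'
After 4 (^): row=0 col=0 char='s'
After 5 (gg): row=0 col=0 char='s'
After 6 (j): row=1 col=0 char='r'
After 7 ($): row=1 col=18 char='r'
After 8 (k): row=0 col=7 char='e'
After 9 (w): row=1 col=0 char='r'
After 10 (0): row=1 col=0 char='r'
After 11 (0): row=1 col=0 char='r'

Answer: rain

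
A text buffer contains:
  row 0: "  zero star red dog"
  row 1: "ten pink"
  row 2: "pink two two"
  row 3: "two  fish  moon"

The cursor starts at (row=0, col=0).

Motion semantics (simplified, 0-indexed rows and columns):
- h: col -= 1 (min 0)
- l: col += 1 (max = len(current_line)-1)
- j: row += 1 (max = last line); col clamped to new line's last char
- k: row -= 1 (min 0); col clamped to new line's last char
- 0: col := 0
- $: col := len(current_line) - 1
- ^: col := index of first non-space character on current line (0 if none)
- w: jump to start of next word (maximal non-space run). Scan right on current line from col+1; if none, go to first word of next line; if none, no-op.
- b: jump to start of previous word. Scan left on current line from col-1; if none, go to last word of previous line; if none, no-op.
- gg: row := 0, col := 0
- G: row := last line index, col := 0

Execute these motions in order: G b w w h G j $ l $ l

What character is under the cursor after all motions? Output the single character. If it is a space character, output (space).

After 1 (G): row=3 col=0 char='t'
After 2 (b): row=2 col=9 char='t'
After 3 (w): row=3 col=0 char='t'
After 4 (w): row=3 col=5 char='f'
After 5 (h): row=3 col=4 char='_'
After 6 (G): row=3 col=0 char='t'
After 7 (j): row=3 col=0 char='t'
After 8 ($): row=3 col=14 char='n'
After 9 (l): row=3 col=14 char='n'
After 10 ($): row=3 col=14 char='n'
After 11 (l): row=3 col=14 char='n'

Answer: n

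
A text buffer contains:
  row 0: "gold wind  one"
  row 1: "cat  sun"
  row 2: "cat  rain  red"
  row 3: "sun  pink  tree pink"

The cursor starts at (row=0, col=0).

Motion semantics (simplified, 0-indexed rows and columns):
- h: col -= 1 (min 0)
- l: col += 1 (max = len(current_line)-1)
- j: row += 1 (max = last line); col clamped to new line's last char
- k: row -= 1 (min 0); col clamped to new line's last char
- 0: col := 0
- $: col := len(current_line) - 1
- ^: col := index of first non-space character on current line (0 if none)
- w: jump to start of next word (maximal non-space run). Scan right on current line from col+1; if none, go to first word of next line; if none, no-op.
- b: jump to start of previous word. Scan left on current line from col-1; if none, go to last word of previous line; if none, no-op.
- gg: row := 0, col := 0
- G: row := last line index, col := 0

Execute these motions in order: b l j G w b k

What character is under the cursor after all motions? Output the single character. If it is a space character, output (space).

After 1 (b): row=0 col=0 char='g'
After 2 (l): row=0 col=1 char='o'
After 3 (j): row=1 col=1 char='a'
After 4 (G): row=3 col=0 char='s'
After 5 (w): row=3 col=5 char='p'
After 6 (b): row=3 col=0 char='s'
After 7 (k): row=2 col=0 char='c'

Answer: c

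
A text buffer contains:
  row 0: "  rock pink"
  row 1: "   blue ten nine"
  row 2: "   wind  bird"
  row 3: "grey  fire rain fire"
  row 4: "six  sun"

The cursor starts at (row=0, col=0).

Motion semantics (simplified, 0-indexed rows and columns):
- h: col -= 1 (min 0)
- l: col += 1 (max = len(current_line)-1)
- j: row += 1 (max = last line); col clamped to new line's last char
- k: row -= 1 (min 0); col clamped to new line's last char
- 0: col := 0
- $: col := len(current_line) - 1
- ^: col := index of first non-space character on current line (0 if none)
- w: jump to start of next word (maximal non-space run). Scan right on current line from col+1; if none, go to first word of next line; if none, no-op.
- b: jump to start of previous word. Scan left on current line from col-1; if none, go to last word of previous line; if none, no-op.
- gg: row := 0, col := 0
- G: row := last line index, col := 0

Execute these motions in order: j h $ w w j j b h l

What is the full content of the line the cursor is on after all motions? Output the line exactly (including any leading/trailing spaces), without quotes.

Answer: six  sun

Derivation:
After 1 (j): row=1 col=0 char='_'
After 2 (h): row=1 col=0 char='_'
After 3 ($): row=1 col=15 char='e'
After 4 (w): row=2 col=3 char='w'
After 5 (w): row=2 col=9 char='b'
After 6 (j): row=3 col=9 char='e'
After 7 (j): row=4 col=7 char='n'
After 8 (b): row=4 col=5 char='s'
After 9 (h): row=4 col=4 char='_'
After 10 (l): row=4 col=5 char='s'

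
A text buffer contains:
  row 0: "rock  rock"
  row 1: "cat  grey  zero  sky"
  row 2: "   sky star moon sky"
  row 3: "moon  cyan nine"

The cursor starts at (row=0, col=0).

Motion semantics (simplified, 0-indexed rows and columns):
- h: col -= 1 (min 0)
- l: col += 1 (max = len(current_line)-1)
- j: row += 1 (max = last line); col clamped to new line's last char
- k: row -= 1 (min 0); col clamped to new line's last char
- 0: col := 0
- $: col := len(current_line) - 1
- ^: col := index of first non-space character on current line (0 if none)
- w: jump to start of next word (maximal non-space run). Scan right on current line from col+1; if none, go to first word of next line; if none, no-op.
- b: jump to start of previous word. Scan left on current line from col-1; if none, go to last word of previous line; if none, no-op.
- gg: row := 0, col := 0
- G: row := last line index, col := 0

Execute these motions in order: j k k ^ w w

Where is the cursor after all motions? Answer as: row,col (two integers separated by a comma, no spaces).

Answer: 1,0

Derivation:
After 1 (j): row=1 col=0 char='c'
After 2 (k): row=0 col=0 char='r'
After 3 (k): row=0 col=0 char='r'
After 4 (^): row=0 col=0 char='r'
After 5 (w): row=0 col=6 char='r'
After 6 (w): row=1 col=0 char='c'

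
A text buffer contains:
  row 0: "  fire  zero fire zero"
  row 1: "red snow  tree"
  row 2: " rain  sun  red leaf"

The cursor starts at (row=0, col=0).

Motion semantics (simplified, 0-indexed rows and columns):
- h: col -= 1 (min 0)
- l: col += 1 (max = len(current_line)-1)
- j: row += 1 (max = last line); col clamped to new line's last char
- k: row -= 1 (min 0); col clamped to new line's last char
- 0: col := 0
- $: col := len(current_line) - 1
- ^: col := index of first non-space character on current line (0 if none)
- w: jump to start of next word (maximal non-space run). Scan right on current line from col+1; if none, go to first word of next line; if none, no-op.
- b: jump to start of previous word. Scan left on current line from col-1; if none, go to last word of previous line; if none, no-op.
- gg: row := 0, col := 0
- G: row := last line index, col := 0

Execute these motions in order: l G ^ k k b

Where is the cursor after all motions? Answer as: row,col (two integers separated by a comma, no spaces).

After 1 (l): row=0 col=1 char='_'
After 2 (G): row=2 col=0 char='_'
After 3 (^): row=2 col=1 char='r'
After 4 (k): row=1 col=1 char='e'
After 5 (k): row=0 col=1 char='_'
After 6 (b): row=0 col=1 char='_'

Answer: 0,1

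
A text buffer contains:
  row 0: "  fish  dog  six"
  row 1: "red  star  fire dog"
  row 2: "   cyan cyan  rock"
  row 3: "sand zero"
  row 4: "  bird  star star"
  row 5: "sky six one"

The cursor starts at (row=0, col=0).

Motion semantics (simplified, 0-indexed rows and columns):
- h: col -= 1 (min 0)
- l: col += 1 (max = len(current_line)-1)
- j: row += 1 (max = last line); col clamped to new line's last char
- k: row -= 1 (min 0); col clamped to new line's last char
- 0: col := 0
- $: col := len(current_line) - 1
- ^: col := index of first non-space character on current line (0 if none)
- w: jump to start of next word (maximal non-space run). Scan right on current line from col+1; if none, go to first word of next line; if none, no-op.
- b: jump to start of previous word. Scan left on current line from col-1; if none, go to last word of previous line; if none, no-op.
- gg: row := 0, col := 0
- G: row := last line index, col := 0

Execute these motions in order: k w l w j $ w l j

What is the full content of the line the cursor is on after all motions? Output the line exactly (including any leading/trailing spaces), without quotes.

After 1 (k): row=0 col=0 char='_'
After 2 (w): row=0 col=2 char='f'
After 3 (l): row=0 col=3 char='i'
After 4 (w): row=0 col=8 char='d'
After 5 (j): row=1 col=8 char='r'
After 6 ($): row=1 col=18 char='g'
After 7 (w): row=2 col=3 char='c'
After 8 (l): row=2 col=4 char='y'
After 9 (j): row=3 col=4 char='_'

Answer: sand zero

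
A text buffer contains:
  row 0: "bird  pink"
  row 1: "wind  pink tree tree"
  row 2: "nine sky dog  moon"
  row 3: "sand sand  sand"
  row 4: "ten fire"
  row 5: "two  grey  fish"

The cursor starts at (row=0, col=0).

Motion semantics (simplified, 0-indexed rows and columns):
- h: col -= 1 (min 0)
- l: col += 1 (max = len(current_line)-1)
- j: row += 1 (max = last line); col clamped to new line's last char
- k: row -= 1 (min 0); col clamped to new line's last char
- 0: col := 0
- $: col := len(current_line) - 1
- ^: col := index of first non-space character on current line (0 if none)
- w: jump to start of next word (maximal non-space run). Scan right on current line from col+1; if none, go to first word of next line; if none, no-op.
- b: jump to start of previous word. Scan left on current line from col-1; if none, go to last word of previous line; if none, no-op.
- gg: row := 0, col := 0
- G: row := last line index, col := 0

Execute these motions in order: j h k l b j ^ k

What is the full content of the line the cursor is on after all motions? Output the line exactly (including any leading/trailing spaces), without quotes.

Answer: bird  pink

Derivation:
After 1 (j): row=1 col=0 char='w'
After 2 (h): row=1 col=0 char='w'
After 3 (k): row=0 col=0 char='b'
After 4 (l): row=0 col=1 char='i'
After 5 (b): row=0 col=0 char='b'
After 6 (j): row=1 col=0 char='w'
After 7 (^): row=1 col=0 char='w'
After 8 (k): row=0 col=0 char='b'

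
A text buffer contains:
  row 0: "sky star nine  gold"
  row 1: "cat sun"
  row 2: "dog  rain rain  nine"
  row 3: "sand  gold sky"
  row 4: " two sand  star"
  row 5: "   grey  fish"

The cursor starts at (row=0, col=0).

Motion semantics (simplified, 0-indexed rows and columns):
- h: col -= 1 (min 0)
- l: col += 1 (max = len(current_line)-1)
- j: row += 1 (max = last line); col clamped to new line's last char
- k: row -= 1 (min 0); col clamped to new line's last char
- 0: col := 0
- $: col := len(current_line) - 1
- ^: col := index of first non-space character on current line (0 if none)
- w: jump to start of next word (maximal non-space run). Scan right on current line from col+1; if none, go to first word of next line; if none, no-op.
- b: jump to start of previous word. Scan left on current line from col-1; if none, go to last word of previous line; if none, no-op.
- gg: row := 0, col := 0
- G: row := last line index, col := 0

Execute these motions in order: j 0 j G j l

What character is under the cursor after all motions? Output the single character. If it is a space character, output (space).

Answer: (space)

Derivation:
After 1 (j): row=1 col=0 char='c'
After 2 (0): row=1 col=0 char='c'
After 3 (j): row=2 col=0 char='d'
After 4 (G): row=5 col=0 char='_'
After 5 (j): row=5 col=0 char='_'
After 6 (l): row=5 col=1 char='_'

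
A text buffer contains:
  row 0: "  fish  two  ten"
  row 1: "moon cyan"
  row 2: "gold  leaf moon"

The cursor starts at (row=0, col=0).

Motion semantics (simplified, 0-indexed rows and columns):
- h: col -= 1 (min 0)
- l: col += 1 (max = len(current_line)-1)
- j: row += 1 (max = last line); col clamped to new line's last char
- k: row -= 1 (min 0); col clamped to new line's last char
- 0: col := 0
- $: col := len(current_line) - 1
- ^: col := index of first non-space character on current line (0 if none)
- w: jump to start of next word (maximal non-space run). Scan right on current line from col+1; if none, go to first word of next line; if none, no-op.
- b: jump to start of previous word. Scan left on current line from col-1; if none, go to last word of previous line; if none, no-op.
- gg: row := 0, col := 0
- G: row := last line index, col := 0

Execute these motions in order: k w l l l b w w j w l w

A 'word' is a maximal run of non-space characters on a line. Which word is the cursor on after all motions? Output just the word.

After 1 (k): row=0 col=0 char='_'
After 2 (w): row=0 col=2 char='f'
After 3 (l): row=0 col=3 char='i'
After 4 (l): row=0 col=4 char='s'
After 5 (l): row=0 col=5 char='h'
After 6 (b): row=0 col=2 char='f'
After 7 (w): row=0 col=8 char='t'
After 8 (w): row=0 col=13 char='t'
After 9 (j): row=1 col=8 char='n'
After 10 (w): row=2 col=0 char='g'
After 11 (l): row=2 col=1 char='o'
After 12 (w): row=2 col=6 char='l'

Answer: leaf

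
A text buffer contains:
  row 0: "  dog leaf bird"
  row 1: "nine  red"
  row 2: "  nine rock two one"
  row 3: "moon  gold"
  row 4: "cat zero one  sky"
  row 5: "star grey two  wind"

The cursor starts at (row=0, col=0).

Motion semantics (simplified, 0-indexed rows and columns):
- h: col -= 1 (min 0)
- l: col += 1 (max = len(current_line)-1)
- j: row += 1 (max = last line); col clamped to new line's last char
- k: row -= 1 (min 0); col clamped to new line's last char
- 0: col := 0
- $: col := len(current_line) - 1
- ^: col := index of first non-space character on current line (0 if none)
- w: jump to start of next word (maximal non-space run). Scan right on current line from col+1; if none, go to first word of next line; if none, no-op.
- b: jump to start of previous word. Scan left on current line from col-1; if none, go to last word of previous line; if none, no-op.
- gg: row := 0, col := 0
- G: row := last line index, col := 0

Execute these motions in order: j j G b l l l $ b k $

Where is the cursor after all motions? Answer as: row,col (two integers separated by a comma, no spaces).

After 1 (j): row=1 col=0 char='n'
After 2 (j): row=2 col=0 char='_'
After 3 (G): row=5 col=0 char='s'
After 4 (b): row=4 col=14 char='s'
After 5 (l): row=4 col=15 char='k'
After 6 (l): row=4 col=16 char='y'
After 7 (l): row=4 col=16 char='y'
After 8 ($): row=4 col=16 char='y'
After 9 (b): row=4 col=14 char='s'
After 10 (k): row=3 col=9 char='d'
After 11 ($): row=3 col=9 char='d'

Answer: 3,9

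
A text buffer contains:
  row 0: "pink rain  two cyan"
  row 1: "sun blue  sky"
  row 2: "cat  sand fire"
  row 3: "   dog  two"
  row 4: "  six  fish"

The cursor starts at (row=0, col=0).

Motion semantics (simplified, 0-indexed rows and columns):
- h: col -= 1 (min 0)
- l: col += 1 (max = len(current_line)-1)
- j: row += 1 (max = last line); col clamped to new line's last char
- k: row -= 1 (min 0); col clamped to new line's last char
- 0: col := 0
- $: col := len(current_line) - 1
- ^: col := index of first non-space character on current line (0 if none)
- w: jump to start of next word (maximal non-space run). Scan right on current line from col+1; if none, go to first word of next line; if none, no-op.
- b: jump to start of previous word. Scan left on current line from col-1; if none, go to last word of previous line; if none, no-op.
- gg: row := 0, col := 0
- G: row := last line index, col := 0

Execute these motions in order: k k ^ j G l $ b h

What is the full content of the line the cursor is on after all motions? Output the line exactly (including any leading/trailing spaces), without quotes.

Answer:   six  fish

Derivation:
After 1 (k): row=0 col=0 char='p'
After 2 (k): row=0 col=0 char='p'
After 3 (^): row=0 col=0 char='p'
After 4 (j): row=1 col=0 char='s'
After 5 (G): row=4 col=0 char='_'
After 6 (l): row=4 col=1 char='_'
After 7 ($): row=4 col=10 char='h'
After 8 (b): row=4 col=7 char='f'
After 9 (h): row=4 col=6 char='_'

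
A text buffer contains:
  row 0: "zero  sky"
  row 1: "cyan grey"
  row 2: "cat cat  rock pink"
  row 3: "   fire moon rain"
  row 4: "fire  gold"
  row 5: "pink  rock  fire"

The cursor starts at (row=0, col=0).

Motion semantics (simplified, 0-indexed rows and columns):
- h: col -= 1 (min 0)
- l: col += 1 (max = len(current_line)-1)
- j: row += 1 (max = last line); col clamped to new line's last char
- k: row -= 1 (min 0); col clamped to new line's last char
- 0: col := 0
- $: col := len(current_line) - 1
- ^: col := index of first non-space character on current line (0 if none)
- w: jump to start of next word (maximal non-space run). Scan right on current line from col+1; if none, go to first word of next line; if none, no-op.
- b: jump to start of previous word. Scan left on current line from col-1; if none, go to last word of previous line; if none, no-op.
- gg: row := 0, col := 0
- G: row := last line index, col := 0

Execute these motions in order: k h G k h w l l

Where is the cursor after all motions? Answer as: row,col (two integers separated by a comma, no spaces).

Answer: 4,8

Derivation:
After 1 (k): row=0 col=0 char='z'
After 2 (h): row=0 col=0 char='z'
After 3 (G): row=5 col=0 char='p'
After 4 (k): row=4 col=0 char='f'
After 5 (h): row=4 col=0 char='f'
After 6 (w): row=4 col=6 char='g'
After 7 (l): row=4 col=7 char='o'
After 8 (l): row=4 col=8 char='l'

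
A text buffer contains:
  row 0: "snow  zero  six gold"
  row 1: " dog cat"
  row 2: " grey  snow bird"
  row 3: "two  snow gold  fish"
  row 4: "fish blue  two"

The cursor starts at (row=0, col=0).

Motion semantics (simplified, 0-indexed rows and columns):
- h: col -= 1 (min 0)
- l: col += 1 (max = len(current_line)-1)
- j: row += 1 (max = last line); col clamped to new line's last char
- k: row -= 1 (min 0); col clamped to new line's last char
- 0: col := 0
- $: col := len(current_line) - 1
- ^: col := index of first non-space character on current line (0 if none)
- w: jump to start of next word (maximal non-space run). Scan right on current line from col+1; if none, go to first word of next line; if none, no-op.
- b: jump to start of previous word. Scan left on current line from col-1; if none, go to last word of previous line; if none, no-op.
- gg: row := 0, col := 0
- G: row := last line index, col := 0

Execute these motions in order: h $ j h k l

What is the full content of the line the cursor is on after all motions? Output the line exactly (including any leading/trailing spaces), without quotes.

After 1 (h): row=0 col=0 char='s'
After 2 ($): row=0 col=19 char='d'
After 3 (j): row=1 col=7 char='t'
After 4 (h): row=1 col=6 char='a'
After 5 (k): row=0 col=6 char='z'
After 6 (l): row=0 col=7 char='e'

Answer: snow  zero  six gold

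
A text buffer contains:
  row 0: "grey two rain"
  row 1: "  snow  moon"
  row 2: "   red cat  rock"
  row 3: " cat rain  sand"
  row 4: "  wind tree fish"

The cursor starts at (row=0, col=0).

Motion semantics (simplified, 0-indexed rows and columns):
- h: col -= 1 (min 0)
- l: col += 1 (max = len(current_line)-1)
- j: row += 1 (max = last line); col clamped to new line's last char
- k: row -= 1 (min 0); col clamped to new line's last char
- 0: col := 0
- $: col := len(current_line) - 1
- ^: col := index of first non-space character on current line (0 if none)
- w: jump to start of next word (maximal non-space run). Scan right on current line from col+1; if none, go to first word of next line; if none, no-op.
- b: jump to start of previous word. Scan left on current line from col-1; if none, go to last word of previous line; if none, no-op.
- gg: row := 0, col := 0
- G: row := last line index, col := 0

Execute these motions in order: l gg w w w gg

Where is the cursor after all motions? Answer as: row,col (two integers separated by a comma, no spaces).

Answer: 0,0

Derivation:
After 1 (l): row=0 col=1 char='r'
After 2 (gg): row=0 col=0 char='g'
After 3 (w): row=0 col=5 char='t'
After 4 (w): row=0 col=9 char='r'
After 5 (w): row=1 col=2 char='s'
After 6 (gg): row=0 col=0 char='g'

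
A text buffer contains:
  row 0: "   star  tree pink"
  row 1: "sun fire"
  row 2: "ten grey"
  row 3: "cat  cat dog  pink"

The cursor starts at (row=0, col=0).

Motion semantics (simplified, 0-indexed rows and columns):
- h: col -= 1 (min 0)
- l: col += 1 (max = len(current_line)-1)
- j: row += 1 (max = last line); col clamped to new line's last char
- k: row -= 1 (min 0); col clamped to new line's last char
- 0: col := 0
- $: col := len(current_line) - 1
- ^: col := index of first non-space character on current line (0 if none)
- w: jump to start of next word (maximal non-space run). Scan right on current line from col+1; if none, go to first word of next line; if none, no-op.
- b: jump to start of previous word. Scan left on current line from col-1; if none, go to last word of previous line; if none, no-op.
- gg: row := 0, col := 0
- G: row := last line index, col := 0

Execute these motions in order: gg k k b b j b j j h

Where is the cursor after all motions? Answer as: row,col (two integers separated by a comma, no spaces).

Answer: 2,6

Derivation:
After 1 (gg): row=0 col=0 char='_'
After 2 (k): row=0 col=0 char='_'
After 3 (k): row=0 col=0 char='_'
After 4 (b): row=0 col=0 char='_'
After 5 (b): row=0 col=0 char='_'
After 6 (j): row=1 col=0 char='s'
After 7 (b): row=0 col=14 char='p'
After 8 (j): row=1 col=7 char='e'
After 9 (j): row=2 col=7 char='y'
After 10 (h): row=2 col=6 char='e'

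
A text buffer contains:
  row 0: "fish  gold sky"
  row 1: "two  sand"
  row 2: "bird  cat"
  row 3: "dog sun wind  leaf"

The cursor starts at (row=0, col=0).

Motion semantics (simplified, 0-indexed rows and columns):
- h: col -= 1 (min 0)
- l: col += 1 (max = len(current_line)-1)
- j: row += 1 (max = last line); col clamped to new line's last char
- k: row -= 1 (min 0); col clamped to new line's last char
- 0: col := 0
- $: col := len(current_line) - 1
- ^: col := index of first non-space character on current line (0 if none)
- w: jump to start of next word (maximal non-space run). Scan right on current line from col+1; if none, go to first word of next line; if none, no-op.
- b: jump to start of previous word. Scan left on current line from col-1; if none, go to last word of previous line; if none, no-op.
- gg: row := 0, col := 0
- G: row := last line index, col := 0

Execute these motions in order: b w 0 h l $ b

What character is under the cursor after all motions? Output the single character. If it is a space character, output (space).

After 1 (b): row=0 col=0 char='f'
After 2 (w): row=0 col=6 char='g'
After 3 (0): row=0 col=0 char='f'
After 4 (h): row=0 col=0 char='f'
After 5 (l): row=0 col=1 char='i'
After 6 ($): row=0 col=13 char='y'
After 7 (b): row=0 col=11 char='s'

Answer: s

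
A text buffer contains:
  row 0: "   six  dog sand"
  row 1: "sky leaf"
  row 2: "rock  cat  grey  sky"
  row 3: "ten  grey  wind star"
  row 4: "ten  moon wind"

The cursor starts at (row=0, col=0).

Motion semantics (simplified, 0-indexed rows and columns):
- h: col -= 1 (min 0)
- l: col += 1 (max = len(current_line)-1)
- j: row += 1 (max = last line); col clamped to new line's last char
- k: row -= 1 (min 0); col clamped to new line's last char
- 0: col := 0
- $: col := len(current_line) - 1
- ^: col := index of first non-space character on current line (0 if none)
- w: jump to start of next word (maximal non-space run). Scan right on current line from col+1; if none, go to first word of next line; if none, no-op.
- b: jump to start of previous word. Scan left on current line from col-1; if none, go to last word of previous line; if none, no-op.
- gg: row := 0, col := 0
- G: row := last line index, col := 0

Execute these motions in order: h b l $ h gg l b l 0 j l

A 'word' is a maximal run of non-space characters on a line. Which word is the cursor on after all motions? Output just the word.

Answer: sky

Derivation:
After 1 (h): row=0 col=0 char='_'
After 2 (b): row=0 col=0 char='_'
After 3 (l): row=0 col=1 char='_'
After 4 ($): row=0 col=15 char='d'
After 5 (h): row=0 col=14 char='n'
After 6 (gg): row=0 col=0 char='_'
After 7 (l): row=0 col=1 char='_'
After 8 (b): row=0 col=1 char='_'
After 9 (l): row=0 col=2 char='_'
After 10 (0): row=0 col=0 char='_'
After 11 (j): row=1 col=0 char='s'
After 12 (l): row=1 col=1 char='k'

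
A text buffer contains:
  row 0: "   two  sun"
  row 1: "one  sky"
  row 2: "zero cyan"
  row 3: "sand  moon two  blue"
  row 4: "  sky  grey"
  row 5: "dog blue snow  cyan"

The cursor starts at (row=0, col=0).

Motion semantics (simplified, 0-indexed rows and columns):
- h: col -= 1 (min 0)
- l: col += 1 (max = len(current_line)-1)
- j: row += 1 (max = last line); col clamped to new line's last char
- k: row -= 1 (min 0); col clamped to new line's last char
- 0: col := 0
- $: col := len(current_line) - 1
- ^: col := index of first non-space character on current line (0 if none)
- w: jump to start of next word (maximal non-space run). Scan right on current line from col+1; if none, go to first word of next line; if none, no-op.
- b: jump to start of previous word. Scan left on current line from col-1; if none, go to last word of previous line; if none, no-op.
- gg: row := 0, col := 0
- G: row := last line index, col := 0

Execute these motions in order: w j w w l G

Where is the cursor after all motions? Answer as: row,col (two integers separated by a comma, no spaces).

Answer: 5,0

Derivation:
After 1 (w): row=0 col=3 char='t'
After 2 (j): row=1 col=3 char='_'
After 3 (w): row=1 col=5 char='s'
After 4 (w): row=2 col=0 char='z'
After 5 (l): row=2 col=1 char='e'
After 6 (G): row=5 col=0 char='d'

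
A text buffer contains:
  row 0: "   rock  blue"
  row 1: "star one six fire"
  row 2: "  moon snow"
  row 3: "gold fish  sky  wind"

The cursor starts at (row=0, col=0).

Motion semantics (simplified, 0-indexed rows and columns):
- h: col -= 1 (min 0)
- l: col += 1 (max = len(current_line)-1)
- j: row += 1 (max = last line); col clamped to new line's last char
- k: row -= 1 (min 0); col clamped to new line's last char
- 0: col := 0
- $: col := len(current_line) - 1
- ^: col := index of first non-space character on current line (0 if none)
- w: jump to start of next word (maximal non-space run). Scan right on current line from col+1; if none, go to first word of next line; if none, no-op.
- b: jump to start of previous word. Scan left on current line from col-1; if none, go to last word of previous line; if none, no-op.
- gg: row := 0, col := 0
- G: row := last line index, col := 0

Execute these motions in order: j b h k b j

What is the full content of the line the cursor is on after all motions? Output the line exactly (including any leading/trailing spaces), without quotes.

After 1 (j): row=1 col=0 char='s'
After 2 (b): row=0 col=9 char='b'
After 3 (h): row=0 col=8 char='_'
After 4 (k): row=0 col=8 char='_'
After 5 (b): row=0 col=3 char='r'
After 6 (j): row=1 col=3 char='r'

Answer: star one six fire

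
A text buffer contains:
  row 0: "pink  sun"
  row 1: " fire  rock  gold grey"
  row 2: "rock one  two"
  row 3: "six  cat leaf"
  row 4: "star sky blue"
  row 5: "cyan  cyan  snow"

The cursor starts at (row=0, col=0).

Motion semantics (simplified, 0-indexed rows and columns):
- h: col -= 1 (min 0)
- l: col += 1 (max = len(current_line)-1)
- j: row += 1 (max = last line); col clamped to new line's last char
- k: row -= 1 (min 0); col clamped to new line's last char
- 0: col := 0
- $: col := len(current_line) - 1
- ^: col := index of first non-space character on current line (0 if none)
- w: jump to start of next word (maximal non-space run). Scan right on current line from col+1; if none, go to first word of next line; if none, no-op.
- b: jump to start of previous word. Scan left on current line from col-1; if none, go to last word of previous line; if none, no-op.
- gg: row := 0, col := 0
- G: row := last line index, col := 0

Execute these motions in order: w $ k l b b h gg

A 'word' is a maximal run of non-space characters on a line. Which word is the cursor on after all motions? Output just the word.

After 1 (w): row=0 col=6 char='s'
After 2 ($): row=0 col=8 char='n'
After 3 (k): row=0 col=8 char='n'
After 4 (l): row=0 col=8 char='n'
After 5 (b): row=0 col=6 char='s'
After 6 (b): row=0 col=0 char='p'
After 7 (h): row=0 col=0 char='p'
After 8 (gg): row=0 col=0 char='p'

Answer: pink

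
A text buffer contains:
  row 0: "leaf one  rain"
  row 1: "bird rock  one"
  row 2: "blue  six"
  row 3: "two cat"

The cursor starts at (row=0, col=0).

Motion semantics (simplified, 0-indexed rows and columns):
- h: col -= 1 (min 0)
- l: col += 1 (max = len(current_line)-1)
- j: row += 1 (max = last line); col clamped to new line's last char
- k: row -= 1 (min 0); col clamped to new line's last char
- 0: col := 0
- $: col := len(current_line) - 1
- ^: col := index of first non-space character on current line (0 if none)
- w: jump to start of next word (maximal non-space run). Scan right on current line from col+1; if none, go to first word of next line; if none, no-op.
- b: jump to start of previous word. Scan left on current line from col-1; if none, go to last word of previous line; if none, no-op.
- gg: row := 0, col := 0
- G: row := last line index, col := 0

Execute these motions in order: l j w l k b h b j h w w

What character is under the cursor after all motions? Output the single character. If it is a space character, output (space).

After 1 (l): row=0 col=1 char='e'
After 2 (j): row=1 col=1 char='i'
After 3 (w): row=1 col=5 char='r'
After 4 (l): row=1 col=6 char='o'
After 5 (k): row=0 col=6 char='n'
After 6 (b): row=0 col=5 char='o'
After 7 (h): row=0 col=4 char='_'
After 8 (b): row=0 col=0 char='l'
After 9 (j): row=1 col=0 char='b'
After 10 (h): row=1 col=0 char='b'
After 11 (w): row=1 col=5 char='r'
After 12 (w): row=1 col=11 char='o'

Answer: o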